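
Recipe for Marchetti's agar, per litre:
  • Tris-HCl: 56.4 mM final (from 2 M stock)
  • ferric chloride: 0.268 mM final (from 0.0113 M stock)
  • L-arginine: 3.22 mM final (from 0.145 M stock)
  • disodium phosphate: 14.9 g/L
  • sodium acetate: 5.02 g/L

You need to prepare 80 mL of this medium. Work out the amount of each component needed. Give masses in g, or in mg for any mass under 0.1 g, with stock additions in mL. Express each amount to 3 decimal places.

Tris-HCl 2.256 mL; ferric chloride 1.897 mL; L-arginine 1.777 mL; disodium phosphate 1.192 g; sodium acetate 0.402 g

Working volume: 80 mL = 0.08 L.
Tris-HCl: dilute stock: 56.4 mM × 80 mL ÷ 2000 mM = 2.256 mL
ferric chloride: V = C2·V2/C1 = 0.268 mM × 80 mL ÷ 11.3 mM = 1.897 mL
L-arginine: C1V1 = C2V2 → 3.22 mM × 80 mL ÷ 145 mM = 1.777 mL
disodium phosphate: 14.9 g/L × 0.08 L = 1.192 g
sodium acetate: 5.02 g/L × 0.08 L = 0.402 g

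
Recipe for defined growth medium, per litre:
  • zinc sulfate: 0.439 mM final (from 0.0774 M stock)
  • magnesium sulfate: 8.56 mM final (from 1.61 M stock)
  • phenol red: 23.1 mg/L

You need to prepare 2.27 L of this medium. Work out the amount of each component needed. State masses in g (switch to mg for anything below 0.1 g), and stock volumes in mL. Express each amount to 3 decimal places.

zinc sulfate 12.875 mL; magnesium sulfate 12.069 mL; phenol red 52.437 mg

Scale factor relative to 1 L: 2.27.
zinc sulfate: dilute stock: 0.439 mM × 2270 mL ÷ 77.4 mM = 12.875 mL
magnesium sulfate: dilute stock: 8.56 mM × 2270 mL ÷ 1610 mM = 12.069 mL
phenol red: 23.1 mg/L × 2.27 L = 52.437 mg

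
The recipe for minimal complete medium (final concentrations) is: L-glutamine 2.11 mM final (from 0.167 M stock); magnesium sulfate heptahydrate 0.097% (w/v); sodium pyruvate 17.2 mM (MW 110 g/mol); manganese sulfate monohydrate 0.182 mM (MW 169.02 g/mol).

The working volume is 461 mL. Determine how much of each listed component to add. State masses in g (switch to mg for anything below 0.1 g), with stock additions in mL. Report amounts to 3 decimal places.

L-glutamine 5.825 mL; magnesium sulfate heptahydrate 0.447 g; sodium pyruvate 0.872 g; manganese sulfate monohydrate 14.181 mg

Working volume: 461 mL = 0.461 L.
L-glutamine: dilute stock: 2.11 mM × 461 mL ÷ 167 mM = 5.825 mL
magnesium sulfate heptahydrate: 0.097 g per 100 mL × 461 mL ÷ 100 = 0.447 g
sodium pyruvate: 17.2 mmol/L × 110 g/mol × 0.461 L ÷ 1000 = 0.872 g
manganese sulfate monohydrate: 0.182 mmol/L × 169.02 mg/mmol × 0.461 L = 14.181 mg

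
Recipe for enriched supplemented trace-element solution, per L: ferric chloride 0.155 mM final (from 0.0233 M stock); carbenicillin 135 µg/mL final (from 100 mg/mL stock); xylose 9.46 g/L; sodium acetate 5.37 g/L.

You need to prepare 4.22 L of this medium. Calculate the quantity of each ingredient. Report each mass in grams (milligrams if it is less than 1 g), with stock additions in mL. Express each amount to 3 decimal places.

Scale factor relative to 1 L: 4.22.
ferric chloride: dilute stock: 0.155 mM × 4220 mL ÷ 23.3 mM = 28.073 mL
carbenicillin: V = C2·V2/C1 = 135 µg/mL × 4220 mL ÷ 100000 µg/mL = 5.697 mL
xylose: 9.46 g/L × 4.22 L = 39.921 g
sodium acetate: 5.37 g/L × 4.22 L = 22.661 g

ferric chloride 28.073 mL; carbenicillin 5.697 mL; xylose 39.921 g; sodium acetate 22.661 g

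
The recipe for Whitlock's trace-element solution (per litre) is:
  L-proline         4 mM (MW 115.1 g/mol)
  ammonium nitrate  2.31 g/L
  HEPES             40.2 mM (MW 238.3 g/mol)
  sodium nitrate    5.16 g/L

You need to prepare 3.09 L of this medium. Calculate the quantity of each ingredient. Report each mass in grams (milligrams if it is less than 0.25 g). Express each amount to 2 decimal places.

Working volume: 3.09 L.
L-proline: 4 mmol/L × 115.1 g/mol × 3.09 L ÷ 1000 = 1.42 g
ammonium nitrate: 2.31 g/L × 3.09 L = 7.14 g
HEPES: 40.2 mmol/L × 238.3 g/mol × 3.09 L ÷ 1000 = 29.60 g
sodium nitrate: 5.16 g/L × 3.09 L = 15.94 g

L-proline 1.42 g; ammonium nitrate 7.14 g; HEPES 29.60 g; sodium nitrate 15.94 g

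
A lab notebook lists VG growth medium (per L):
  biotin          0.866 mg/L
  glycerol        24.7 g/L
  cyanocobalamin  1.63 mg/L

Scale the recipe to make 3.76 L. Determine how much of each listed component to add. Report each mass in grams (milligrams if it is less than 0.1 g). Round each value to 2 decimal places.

biotin 3.26 mg; glycerol 92.87 g; cyanocobalamin 6.13 mg

Working volume: 3.76 L.
biotin: 0.866 mg/L × 3.76 L = 3.26 mg
glycerol: 24.7 g/L × 3.76 L = 92.87 g
cyanocobalamin: 1.63 mg/L × 3.76 L = 6.13 mg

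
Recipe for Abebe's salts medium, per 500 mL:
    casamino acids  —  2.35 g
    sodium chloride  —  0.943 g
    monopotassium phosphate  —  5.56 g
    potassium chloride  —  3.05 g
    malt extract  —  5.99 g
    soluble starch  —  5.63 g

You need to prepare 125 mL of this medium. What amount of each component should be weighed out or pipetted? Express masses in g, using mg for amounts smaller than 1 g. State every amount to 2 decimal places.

Scale factor = 125 mL / 500 mL = 0.25.
casamino acids: 2.35 g × (125 mL / 500 mL) = 0.5875 g = 587.50 mg
sodium chloride: 0.943 g × (125 mL / 500 mL) = 0.23575 g = 235.75 mg
monopotassium phosphate: 5.56 g × (125 mL / 500 mL) = 1.39 g
potassium chloride: 3.05 g × (125 mL / 500 mL) = 0.7625 g = 762.50 mg
malt extract: 5.99 g × (125 mL / 500 mL) = 1.50 g
soluble starch: 5.63 g × (125 mL / 500 mL) = 1.41 g

casamino acids 587.50 mg; sodium chloride 235.75 mg; monopotassium phosphate 1.39 g; potassium chloride 762.50 mg; malt extract 1.50 g; soluble starch 1.41 g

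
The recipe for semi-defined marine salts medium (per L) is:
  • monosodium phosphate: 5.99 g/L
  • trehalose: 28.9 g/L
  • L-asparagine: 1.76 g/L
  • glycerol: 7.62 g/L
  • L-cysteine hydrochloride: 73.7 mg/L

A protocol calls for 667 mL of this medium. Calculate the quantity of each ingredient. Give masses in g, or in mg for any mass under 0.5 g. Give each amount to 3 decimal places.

Scale factor relative to 1 L: 0.667.
monosodium phosphate: 5.99 g/L × 0.667 L = 3.995 g
trehalose: 28.9 g/L × 0.667 L = 19.276 g
L-asparagine: 1.76 g/L × 0.667 L = 1.174 g
glycerol: 7.62 g/L × 0.667 L = 5.083 g
L-cysteine hydrochloride: 73.7 mg/L × 0.667 L = 49.158 mg

monosodium phosphate 3.995 g; trehalose 19.276 g; L-asparagine 1.174 g; glycerol 5.083 g; L-cysteine hydrochloride 49.158 mg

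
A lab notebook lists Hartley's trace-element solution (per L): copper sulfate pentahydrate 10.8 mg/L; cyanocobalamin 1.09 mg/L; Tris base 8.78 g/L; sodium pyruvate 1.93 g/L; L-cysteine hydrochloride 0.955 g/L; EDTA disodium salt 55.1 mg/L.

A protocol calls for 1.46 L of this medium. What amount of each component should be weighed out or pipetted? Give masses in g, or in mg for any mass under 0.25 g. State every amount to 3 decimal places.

copper sulfate pentahydrate 15.768 mg; cyanocobalamin 1.591 mg; Tris base 12.819 g; sodium pyruvate 2.818 g; L-cysteine hydrochloride 1.394 g; EDTA disodium salt 80.446 mg

Working volume: 1.46 L.
copper sulfate pentahydrate: 10.8 mg/L × 1.46 L = 15.768 mg
cyanocobalamin: 1.09 mg/L × 1.46 L = 1.591 mg
Tris base: 8.78 g/L × 1.46 L = 12.819 g
sodium pyruvate: 1.93 g/L × 1.46 L = 2.818 g
L-cysteine hydrochloride: 0.955 g/L × 1.46 L = 1.394 g
EDTA disodium salt: 55.1 mg/L × 1.46 L = 80.446 mg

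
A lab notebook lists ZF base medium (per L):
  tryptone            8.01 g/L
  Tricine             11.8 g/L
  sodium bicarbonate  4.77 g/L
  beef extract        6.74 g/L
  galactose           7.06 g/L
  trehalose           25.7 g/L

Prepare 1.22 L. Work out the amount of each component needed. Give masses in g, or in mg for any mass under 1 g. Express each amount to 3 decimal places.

Scale factor relative to 1 L: 1.22.
tryptone: 8.01 g/L × 1.22 L = 9.772 g
Tricine: 11.8 g/L × 1.22 L = 14.396 g
sodium bicarbonate: 4.77 g/L × 1.22 L = 5.819 g
beef extract: 6.74 g/L × 1.22 L = 8.223 g
galactose: 7.06 g/L × 1.22 L = 8.613 g
trehalose: 25.7 g/L × 1.22 L = 31.354 g

tryptone 9.772 g; Tricine 14.396 g; sodium bicarbonate 5.819 g; beef extract 8.223 g; galactose 8.613 g; trehalose 31.354 g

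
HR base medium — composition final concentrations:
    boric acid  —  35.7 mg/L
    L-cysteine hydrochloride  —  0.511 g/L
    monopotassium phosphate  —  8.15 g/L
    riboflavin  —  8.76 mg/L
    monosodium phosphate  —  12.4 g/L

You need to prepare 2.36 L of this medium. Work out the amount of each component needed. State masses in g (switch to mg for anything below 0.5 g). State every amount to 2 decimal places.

boric acid 84.25 mg; L-cysteine hydrochloride 1.21 g; monopotassium phosphate 19.23 g; riboflavin 20.67 mg; monosodium phosphate 29.26 g

Working volume: 2.36 L.
boric acid: 35.7 mg/L × 2.36 L = 84.25 mg
L-cysteine hydrochloride: 0.511 g/L × 2.36 L = 1.21 g
monopotassium phosphate: 8.15 g/L × 2.36 L = 19.23 g
riboflavin: 8.76 mg/L × 2.36 L = 20.67 mg
monosodium phosphate: 12.4 g/L × 2.36 L = 29.26 g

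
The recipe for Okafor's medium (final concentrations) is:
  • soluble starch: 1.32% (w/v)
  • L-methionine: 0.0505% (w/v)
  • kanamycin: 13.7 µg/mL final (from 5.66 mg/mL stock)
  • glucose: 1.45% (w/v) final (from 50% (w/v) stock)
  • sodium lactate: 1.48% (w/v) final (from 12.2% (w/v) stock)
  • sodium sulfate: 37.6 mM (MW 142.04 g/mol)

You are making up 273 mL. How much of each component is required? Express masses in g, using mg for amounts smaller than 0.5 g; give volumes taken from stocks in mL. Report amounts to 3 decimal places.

soluble starch 3.604 g; L-methionine 137.865 mg; kanamycin 0.661 mL; glucose 7.917 mL; sodium lactate 33.118 mL; sodium sulfate 1.458 g

Target volume = 273 mL = 0.273 L.
soluble starch: 1.32% w/v = 13.2 g/L → 13.2 × 0.273 L = 3.604 g
L-methionine: 0.0505% w/v = 0.505 g/L → 0.505 × 0.273 L = 0.137865 g = 137.865 mg
kanamycin: C1V1 = C2V2 → 13.7 µg/mL × 273 mL ÷ 5660 µg/mL = 0.661 mL
glucose: V = C2·V2/C1 = 1.45% ÷ 50% × 273 mL = 7.917 mL
sodium lactate: V = C2·V2/C1 = 1.48% ÷ 12.2% × 273 mL = 33.118 mL
sodium sulfate: 37.6 mmol/L × 142.04 g/mol × 0.273 L ÷ 1000 = 1.458 g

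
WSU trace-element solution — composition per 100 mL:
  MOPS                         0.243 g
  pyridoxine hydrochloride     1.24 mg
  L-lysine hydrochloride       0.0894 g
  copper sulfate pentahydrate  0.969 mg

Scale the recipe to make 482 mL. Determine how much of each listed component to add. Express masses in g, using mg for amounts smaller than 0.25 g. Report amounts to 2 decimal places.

MOPS 1.17 g; pyridoxine hydrochloride 5.98 mg; L-lysine hydrochloride 0.43 g; copper sulfate pentahydrate 4.67 mg

Scale factor = 482 mL / 100 mL = 4.82.
MOPS: 0.243 g × (482 mL / 100 mL) = 1.17 g
pyridoxine hydrochloride: 1.24 mg × (482 mL / 100 mL) = 5.98 mg
L-lysine hydrochloride: 0.0894 g × (482 mL / 100 mL) = 0.43 g
copper sulfate pentahydrate: 0.969 mg × (482 mL / 100 mL) = 4.67 mg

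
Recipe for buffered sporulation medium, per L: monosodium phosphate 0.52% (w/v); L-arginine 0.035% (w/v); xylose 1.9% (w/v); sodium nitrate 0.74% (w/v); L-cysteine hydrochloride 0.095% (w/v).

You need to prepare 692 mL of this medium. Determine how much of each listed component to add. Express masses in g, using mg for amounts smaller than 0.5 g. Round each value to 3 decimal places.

Scale factor relative to 1 L: 0.692.
monosodium phosphate: 0.52% w/v = 5.2 g/L → 5.2 × 0.692 L = 3.598 g
L-arginine: 0.035% w/v = 0.35 g/L → 0.35 × 0.692 L = 0.2422 g = 242.200 mg
xylose: 1.9% w/v = 19 g/L → 19 × 0.692 L = 13.148 g
sodium nitrate: 0.74 g per 100 mL × 692 mL ÷ 100 = 5.121 g
L-cysteine hydrochloride: 0.095 g per 100 mL × 692 mL ÷ 100 = 0.657 g

monosodium phosphate 3.598 g; L-arginine 242.200 mg; xylose 13.148 g; sodium nitrate 5.121 g; L-cysteine hydrochloride 0.657 g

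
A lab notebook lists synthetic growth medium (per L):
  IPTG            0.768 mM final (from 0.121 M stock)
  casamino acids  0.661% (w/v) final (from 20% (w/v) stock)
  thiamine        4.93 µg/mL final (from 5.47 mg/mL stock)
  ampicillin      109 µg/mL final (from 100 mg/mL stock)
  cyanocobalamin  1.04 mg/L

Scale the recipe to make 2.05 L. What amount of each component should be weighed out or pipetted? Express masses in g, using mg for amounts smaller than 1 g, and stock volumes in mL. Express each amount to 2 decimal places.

Working volume: 2.05 L.
IPTG: V = C2·V2/C1 = 0.768 mM × 2050 mL ÷ 121 mM = 13.01 mL
casamino acids: C1V1 = C2V2 → 0.661% ÷ 20% × 2050 mL = 67.75 mL
thiamine: dilute stock: 4.93 µg/mL × 2050 mL ÷ 5470 µg/mL = 1.85 mL
ampicillin: C1V1 = C2V2 → 109 µg/mL × 2050 mL ÷ 100000 µg/mL = 2.23 mL
cyanocobalamin: 1.04 mg/L × 2.05 L = 2.13 mg

IPTG 13.01 mL; casamino acids 67.75 mL; thiamine 1.85 mL; ampicillin 2.23 mL; cyanocobalamin 2.13 mg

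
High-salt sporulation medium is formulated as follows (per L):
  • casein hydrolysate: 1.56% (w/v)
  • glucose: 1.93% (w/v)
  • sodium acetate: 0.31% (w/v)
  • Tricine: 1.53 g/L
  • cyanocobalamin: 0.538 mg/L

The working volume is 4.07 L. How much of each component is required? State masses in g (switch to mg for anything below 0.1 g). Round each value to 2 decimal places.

casein hydrolysate 63.49 g; glucose 78.55 g; sodium acetate 12.62 g; Tricine 6.23 g; cyanocobalamin 2.19 mg

Working volume: 4.07 L.
casein hydrolysate: 1.56 g per 100 mL × 4070 mL ÷ 100 = 63.49 g
glucose: 1.93% w/v = 19.3 g/L → 19.3 × 4.07 L = 78.55 g
sodium acetate: 0.31% w/v = 3.1 g/L → 3.1 × 4.07 L = 12.62 g
Tricine: 1.53 g/L × 4.07 L = 6.23 g
cyanocobalamin: 0.538 mg/L × 4.07 L = 2.19 mg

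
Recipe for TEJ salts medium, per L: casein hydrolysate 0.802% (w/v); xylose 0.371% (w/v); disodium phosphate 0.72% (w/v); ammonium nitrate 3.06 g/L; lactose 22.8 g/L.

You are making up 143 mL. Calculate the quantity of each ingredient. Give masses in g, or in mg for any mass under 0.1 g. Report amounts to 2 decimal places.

casein hydrolysate 1.15 g; xylose 0.53 g; disodium phosphate 1.03 g; ammonium nitrate 0.44 g; lactose 3.26 g

Target volume = 143 mL = 0.143 L.
casein hydrolysate: 0.802 g per 100 mL × 143 mL ÷ 100 = 1.15 g
xylose: 0.371% w/v = 3.71 g/L → 3.71 × 0.143 L = 0.53 g
disodium phosphate: 0.72 g per 100 mL × 143 mL ÷ 100 = 1.03 g
ammonium nitrate: 3.06 g/L × 0.143 L = 0.44 g
lactose: 22.8 g/L × 0.143 L = 3.26 g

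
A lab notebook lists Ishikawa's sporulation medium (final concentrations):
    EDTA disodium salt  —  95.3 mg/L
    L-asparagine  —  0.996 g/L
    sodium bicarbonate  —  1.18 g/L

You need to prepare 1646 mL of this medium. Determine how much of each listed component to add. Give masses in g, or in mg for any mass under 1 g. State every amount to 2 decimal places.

EDTA disodium salt 156.86 mg; L-asparagine 1.64 g; sodium bicarbonate 1.94 g

Target volume = 1646 mL = 1.646 L.
EDTA disodium salt: 95.3 mg/L × 1.646 L = 156.86 mg
L-asparagine: 0.996 g/L × 1.646 L = 1.64 g
sodium bicarbonate: 1.18 g/L × 1.646 L = 1.94 g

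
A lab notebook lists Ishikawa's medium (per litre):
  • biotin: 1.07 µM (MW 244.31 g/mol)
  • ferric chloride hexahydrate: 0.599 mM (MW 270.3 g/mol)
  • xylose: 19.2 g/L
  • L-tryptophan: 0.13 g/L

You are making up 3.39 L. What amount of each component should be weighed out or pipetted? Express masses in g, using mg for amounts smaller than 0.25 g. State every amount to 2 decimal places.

Scale factor relative to 1 L: 3.39.
biotin: 1.07 µmol/L × 244.31 g/mol × 3.39 L ÷ 1000 = 0.89 mg
ferric chloride hexahydrate: 0.599 mmol/L × 270.3 g/mol × 3.39 L ÷ 1000 = 0.55 g
xylose: 19.2 g/L × 3.39 L = 65.09 g
L-tryptophan: 0.13 g/L × 3.39 L = 0.44 g

biotin 0.89 mg; ferric chloride hexahydrate 0.55 g; xylose 65.09 g; L-tryptophan 0.44 g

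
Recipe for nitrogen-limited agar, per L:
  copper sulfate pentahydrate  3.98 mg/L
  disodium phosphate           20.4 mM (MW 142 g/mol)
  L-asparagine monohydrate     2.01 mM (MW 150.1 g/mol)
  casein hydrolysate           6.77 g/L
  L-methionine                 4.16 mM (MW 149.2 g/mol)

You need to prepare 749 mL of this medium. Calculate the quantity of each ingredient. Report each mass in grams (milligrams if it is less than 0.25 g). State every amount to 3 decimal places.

Scale factor relative to 1 L: 0.749.
copper sulfate pentahydrate: 3.98 mg/L × 0.749 L = 2.981 mg
disodium phosphate: 20.4 mmol/L × 142 g/mol × 0.749 L ÷ 1000 = 2.170 g
L-asparagine monohydrate: 2.01 mmol/L × 150.1 mg/mmol × 0.749 L = 225.974 mg
casein hydrolysate: 6.77 g/L × 0.749 L = 5.071 g
L-methionine: 4.16 mmol/L × 149.2 g/mol × 0.749 L ÷ 1000 = 0.465 g

copper sulfate pentahydrate 2.981 mg; disodium phosphate 2.170 g; L-asparagine monohydrate 225.974 mg; casein hydrolysate 5.071 g; L-methionine 0.465 g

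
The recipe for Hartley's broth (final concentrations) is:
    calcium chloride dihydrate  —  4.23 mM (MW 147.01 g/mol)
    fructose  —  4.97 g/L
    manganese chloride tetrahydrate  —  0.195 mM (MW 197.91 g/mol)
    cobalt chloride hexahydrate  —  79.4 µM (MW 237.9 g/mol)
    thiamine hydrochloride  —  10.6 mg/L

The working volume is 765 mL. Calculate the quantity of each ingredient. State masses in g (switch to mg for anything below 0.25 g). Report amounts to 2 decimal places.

calcium chloride dihydrate 0.48 g; fructose 3.80 g; manganese chloride tetrahydrate 29.52 mg; cobalt chloride hexahydrate 14.45 mg; thiamine hydrochloride 8.11 mg

Working volume: 765 mL = 0.765 L.
calcium chloride dihydrate: 4.23 mmol/L × 147.01 g/mol × 0.765 L ÷ 1000 = 0.48 g
fructose: 4.97 g/L × 0.765 L = 3.80 g
manganese chloride tetrahydrate: 0.195 mmol/L × 197.91 mg/mmol × 0.765 L = 29.52 mg
cobalt chloride hexahydrate: 79.4 µmol/L × 237.9 g/mol × 0.765 L ÷ 1000 = 14.45 mg
thiamine hydrochloride: 10.6 mg/L × 0.765 L = 8.11 mg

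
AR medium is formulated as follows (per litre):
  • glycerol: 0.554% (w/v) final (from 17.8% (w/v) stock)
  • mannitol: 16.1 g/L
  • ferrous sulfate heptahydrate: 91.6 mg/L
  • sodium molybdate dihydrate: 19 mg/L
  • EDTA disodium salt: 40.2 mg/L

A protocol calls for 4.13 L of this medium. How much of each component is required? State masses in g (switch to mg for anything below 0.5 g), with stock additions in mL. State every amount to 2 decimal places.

glycerol 128.54 mL; mannitol 66.49 g; ferrous sulfate heptahydrate 378.31 mg; sodium molybdate dihydrate 78.47 mg; EDTA disodium salt 166.03 mg

Working volume: 4.13 L.
glycerol: dilute stock: 0.554% ÷ 17.8% × 4130 mL = 128.54 mL
mannitol: 16.1 g/L × 4.13 L = 66.49 g
ferrous sulfate heptahydrate: 91.6 mg/L × 4.13 L = 378.31 mg
sodium molybdate dihydrate: 19 mg/L × 4.13 L = 78.47 mg
EDTA disodium salt: 40.2 mg/L × 4.13 L = 166.03 mg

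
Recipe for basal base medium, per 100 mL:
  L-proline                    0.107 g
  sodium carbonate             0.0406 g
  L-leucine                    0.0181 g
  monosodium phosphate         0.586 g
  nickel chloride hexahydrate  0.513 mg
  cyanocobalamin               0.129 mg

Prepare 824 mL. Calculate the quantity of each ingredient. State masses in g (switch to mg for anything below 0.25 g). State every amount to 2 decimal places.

Scale factor = 824 mL / 100 mL = 8.24.
L-proline: 0.107 g × (824 mL / 100 mL) = 0.88 g
sodium carbonate: 0.0406 g × (824 mL / 100 mL) = 0.33 g
L-leucine: 0.0181 g × (824 mL / 100 mL) = 0.149144 g = 149.14 mg
monosodium phosphate: 0.586 g × (824 mL / 100 mL) = 4.83 g
nickel chloride hexahydrate: 0.513 mg × (824 mL / 100 mL) = 4.23 mg
cyanocobalamin: 0.129 mg × (824 mL / 100 mL) = 1.06 mg

L-proline 0.88 g; sodium carbonate 0.33 g; L-leucine 149.14 mg; monosodium phosphate 4.83 g; nickel chloride hexahydrate 4.23 mg; cyanocobalamin 1.06 mg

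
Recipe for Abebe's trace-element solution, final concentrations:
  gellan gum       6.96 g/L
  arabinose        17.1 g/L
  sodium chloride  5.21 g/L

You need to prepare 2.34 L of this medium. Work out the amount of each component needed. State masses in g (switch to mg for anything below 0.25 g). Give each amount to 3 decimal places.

gellan gum 16.286 g; arabinose 40.014 g; sodium chloride 12.191 g

Working volume: 2.34 L.
gellan gum: 6.96 g/L × 2.34 L = 16.286 g
arabinose: 17.1 g/L × 2.34 L = 40.014 g
sodium chloride: 5.21 g/L × 2.34 L = 12.191 g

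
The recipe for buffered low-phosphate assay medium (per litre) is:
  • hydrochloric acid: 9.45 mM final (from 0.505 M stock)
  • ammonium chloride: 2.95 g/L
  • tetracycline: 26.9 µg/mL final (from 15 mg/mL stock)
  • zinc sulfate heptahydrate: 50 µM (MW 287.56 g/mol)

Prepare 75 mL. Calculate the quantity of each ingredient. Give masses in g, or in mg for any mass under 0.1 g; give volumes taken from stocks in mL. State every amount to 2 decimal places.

hydrochloric acid 1.40 mL; ammonium chloride 0.22 g; tetracycline 0.13 mL; zinc sulfate heptahydrate 1.08 mg

Target volume = 75 mL = 0.075 L.
hydrochloric acid: dilute stock: 9.45 mM × 75 mL ÷ 505 mM = 1.40 mL
ammonium chloride: 2.95 g/L × 0.075 L = 0.22 g
tetracycline: V = C2·V2/C1 = 26.9 µg/mL × 75 mL ÷ 15000 µg/mL = 0.13 mL
zinc sulfate heptahydrate: 50 µmol/L × 287.56 g/mol × 0.075 L ÷ 1000 = 1.08 mg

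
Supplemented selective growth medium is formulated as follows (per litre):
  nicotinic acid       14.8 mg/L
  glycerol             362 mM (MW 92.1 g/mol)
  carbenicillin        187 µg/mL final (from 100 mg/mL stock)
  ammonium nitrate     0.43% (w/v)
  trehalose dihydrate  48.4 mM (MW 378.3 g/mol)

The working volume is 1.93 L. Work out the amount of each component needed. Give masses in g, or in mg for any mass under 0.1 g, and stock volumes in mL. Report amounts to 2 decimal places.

Scale factor relative to 1 L: 1.93.
nicotinic acid: 14.8 mg/L × 1.93 L = 28.56 mg
glycerol: 362 mmol/L × 92.1 g/mol × 1.93 L ÷ 1000 = 64.35 g
carbenicillin: dilute stock: 187 µg/mL × 1930 mL ÷ 100000 µg/mL = 3.61 mL
ammonium nitrate: 0.43 g per 100 mL × 1930 mL ÷ 100 = 8.30 g
trehalose dihydrate: 48.4 mmol/L × 378.3 g/mol × 1.93 L ÷ 1000 = 35.34 g

nicotinic acid 28.56 mg; glycerol 64.35 g; carbenicillin 3.61 mL; ammonium nitrate 8.30 g; trehalose dihydrate 35.34 g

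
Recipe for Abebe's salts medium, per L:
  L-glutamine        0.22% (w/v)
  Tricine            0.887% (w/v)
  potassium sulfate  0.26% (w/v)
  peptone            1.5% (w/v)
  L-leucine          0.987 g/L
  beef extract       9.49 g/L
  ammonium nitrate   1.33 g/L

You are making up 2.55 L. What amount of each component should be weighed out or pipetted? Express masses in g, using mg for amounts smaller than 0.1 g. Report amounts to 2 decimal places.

Scale factor relative to 1 L: 2.55.
L-glutamine: 0.22 g per 100 mL × 2550 mL ÷ 100 = 5.61 g
Tricine: 0.887 g per 100 mL × 2550 mL ÷ 100 = 22.62 g
potassium sulfate: 0.26 g per 100 mL × 2550 mL ÷ 100 = 6.63 g
peptone: 1.5% w/v = 15 g/L → 15 × 2.55 L = 38.25 g
L-leucine: 0.987 g/L × 2.55 L = 2.52 g
beef extract: 9.49 g/L × 2.55 L = 24.20 g
ammonium nitrate: 1.33 g/L × 2.55 L = 3.39 g

L-glutamine 5.61 g; Tricine 22.62 g; potassium sulfate 6.63 g; peptone 38.25 g; L-leucine 2.52 g; beef extract 24.20 g; ammonium nitrate 3.39 g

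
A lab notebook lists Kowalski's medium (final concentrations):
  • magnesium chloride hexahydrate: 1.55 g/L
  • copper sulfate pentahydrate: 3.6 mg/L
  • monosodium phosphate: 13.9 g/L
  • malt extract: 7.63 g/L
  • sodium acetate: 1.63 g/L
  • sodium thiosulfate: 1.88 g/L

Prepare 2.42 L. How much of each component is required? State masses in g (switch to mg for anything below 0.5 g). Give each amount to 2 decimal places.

magnesium chloride hexahydrate 3.75 g; copper sulfate pentahydrate 8.71 mg; monosodium phosphate 33.64 g; malt extract 18.46 g; sodium acetate 3.94 g; sodium thiosulfate 4.55 g

Working volume: 2.42 L.
magnesium chloride hexahydrate: 1.55 g/L × 2.42 L = 3.75 g
copper sulfate pentahydrate: 3.6 mg/L × 2.42 L = 8.71 mg
monosodium phosphate: 13.9 g/L × 2.42 L = 33.64 g
malt extract: 7.63 g/L × 2.42 L = 18.46 g
sodium acetate: 1.63 g/L × 2.42 L = 3.94 g
sodium thiosulfate: 1.88 g/L × 2.42 L = 4.55 g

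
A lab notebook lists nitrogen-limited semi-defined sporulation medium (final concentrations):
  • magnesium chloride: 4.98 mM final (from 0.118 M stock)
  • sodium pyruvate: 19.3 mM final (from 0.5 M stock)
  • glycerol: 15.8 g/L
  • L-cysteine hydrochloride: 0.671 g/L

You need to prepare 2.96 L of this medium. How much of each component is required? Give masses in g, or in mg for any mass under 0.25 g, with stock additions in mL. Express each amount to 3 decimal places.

Working volume: 2.96 L.
magnesium chloride: dilute stock: 4.98 mM × 2960 mL ÷ 118 mM = 124.922 mL
sodium pyruvate: V = C2·V2/C1 = 19.3 mM × 2960 mL ÷ 500 mM = 114.256 mL
glycerol: 15.8 g/L × 2.96 L = 46.768 g
L-cysteine hydrochloride: 0.671 g/L × 2.96 L = 1.986 g

magnesium chloride 124.922 mL; sodium pyruvate 114.256 mL; glycerol 46.768 g; L-cysteine hydrochloride 1.986 g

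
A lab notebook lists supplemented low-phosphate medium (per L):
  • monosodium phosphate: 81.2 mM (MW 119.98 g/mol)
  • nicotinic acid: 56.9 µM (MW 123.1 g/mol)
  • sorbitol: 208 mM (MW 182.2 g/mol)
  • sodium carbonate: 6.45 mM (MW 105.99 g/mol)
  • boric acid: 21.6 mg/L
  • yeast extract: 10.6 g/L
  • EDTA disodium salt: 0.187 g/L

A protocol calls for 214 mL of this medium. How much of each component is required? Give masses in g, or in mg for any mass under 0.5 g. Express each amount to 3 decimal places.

Target volume = 214 mL = 0.214 L.
monosodium phosphate: 81.2 mmol/L × 119.98 g/mol × 0.214 L ÷ 1000 = 2.085 g
nicotinic acid: 56.9 µmol/L × 123.1 g/mol × 0.214 L ÷ 1000 = 1.499 mg
sorbitol: 208 mmol/L × 182.2 g/mol × 0.214 L ÷ 1000 = 8.110 g
sodium carbonate: 6.45 mmol/L × 105.99 mg/mmol × 0.214 L = 146.298 mg
boric acid: 21.6 mg/L × 0.214 L = 4.622 mg
yeast extract: 10.6 g/L × 0.214 L = 2.268 g
EDTA disodium salt: 0.187 g/L × 0.214 L = 0.040018 g = 40.018 mg

monosodium phosphate 2.085 g; nicotinic acid 1.499 mg; sorbitol 8.110 g; sodium carbonate 146.298 mg; boric acid 4.622 mg; yeast extract 2.268 g; EDTA disodium salt 40.018 mg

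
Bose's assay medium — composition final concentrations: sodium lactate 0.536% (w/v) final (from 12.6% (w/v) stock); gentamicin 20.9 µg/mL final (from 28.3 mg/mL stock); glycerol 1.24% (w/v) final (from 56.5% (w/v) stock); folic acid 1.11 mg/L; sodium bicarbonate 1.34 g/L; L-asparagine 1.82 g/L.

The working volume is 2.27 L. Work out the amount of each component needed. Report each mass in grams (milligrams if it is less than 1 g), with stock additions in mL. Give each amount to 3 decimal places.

Working volume: 2.27 L.
sodium lactate: C1V1 = C2V2 → 0.536% ÷ 12.6% × 2270 mL = 96.565 mL
gentamicin: dilute stock: 20.9 µg/mL × 2270 mL ÷ 28300 µg/mL = 1.676 mL
glycerol: V = C2·V2/C1 = 1.24% ÷ 56.5% × 2270 mL = 49.819 mL
folic acid: 1.11 mg/L × 2.27 L = 2.520 mg
sodium bicarbonate: 1.34 g/L × 2.27 L = 3.042 g
L-asparagine: 1.82 g/L × 2.27 L = 4.131 g

sodium lactate 96.565 mL; gentamicin 1.676 mL; glycerol 49.819 mL; folic acid 2.520 mg; sodium bicarbonate 3.042 g; L-asparagine 4.131 g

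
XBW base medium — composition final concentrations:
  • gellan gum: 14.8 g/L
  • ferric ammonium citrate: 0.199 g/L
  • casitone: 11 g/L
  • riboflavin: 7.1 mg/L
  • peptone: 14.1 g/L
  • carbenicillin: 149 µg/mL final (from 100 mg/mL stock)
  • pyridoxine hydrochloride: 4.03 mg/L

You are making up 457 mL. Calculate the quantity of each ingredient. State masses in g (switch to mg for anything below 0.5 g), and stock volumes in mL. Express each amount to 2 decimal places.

Working volume: 457 mL = 0.457 L.
gellan gum: 14.8 g/L × 0.457 L = 6.76 g
ferric ammonium citrate: 0.199 g/L × 0.457 L = 0.090943 g = 90.94 mg
casitone: 11 g/L × 0.457 L = 5.03 g
riboflavin: 7.1 mg/L × 0.457 L = 3.24 mg
peptone: 14.1 g/L × 0.457 L = 6.44 g
carbenicillin: dilute stock: 149 µg/mL × 457 mL ÷ 100000 µg/mL = 0.68 mL
pyridoxine hydrochloride: 4.03 mg/L × 0.457 L = 1.84 mg

gellan gum 6.76 g; ferric ammonium citrate 90.94 mg; casitone 5.03 g; riboflavin 3.24 mg; peptone 6.44 g; carbenicillin 0.68 mL; pyridoxine hydrochloride 1.84 mg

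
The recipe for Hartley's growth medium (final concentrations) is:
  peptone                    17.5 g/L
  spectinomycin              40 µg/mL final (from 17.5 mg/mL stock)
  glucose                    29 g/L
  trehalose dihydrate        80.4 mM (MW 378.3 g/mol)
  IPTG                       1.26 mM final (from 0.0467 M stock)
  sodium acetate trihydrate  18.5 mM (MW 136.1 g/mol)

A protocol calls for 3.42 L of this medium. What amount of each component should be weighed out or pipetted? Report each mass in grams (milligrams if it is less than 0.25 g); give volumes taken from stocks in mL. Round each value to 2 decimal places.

Working volume: 3.42 L.
peptone: 17.5 g/L × 3.42 L = 59.85 g
spectinomycin: dilute stock: 40 µg/mL × 3420 mL ÷ 17500 µg/mL = 7.82 mL
glucose: 29 g/L × 3.42 L = 99.18 g
trehalose dihydrate: 80.4 mmol/L × 378.3 g/mol × 3.42 L ÷ 1000 = 104.02 g
IPTG: V = C2·V2/C1 = 1.26 mM × 3420 mL ÷ 46.7 mM = 92.27 mL
sodium acetate trihydrate: 18.5 mmol/L × 136.1 g/mol × 3.42 L ÷ 1000 = 8.61 g

peptone 59.85 g; spectinomycin 7.82 mL; glucose 99.18 g; trehalose dihydrate 104.02 g; IPTG 92.27 mL; sodium acetate trihydrate 8.61 g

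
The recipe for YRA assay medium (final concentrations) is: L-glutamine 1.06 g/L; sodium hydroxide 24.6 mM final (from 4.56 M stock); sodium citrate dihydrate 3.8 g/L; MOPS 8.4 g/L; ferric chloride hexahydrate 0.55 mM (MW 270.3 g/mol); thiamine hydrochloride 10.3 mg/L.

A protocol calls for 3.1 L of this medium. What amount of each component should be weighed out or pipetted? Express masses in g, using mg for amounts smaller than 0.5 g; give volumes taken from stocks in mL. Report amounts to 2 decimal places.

Scale factor relative to 1 L: 3.1.
L-glutamine: 1.06 g/L × 3.1 L = 3.29 g
sodium hydroxide: V = C2·V2/C1 = 24.6 mM × 3100 mL ÷ 4560 mM = 16.72 mL
sodium citrate dihydrate: 3.8 g/L × 3.1 L = 11.78 g
MOPS: 8.4 g/L × 3.1 L = 26.04 g
ferric chloride hexahydrate: 0.55 mmol/L × 270.3 mg/mmol × 3.1 L = 460.86 mg
thiamine hydrochloride: 10.3 mg/L × 3.1 L = 31.93 mg

L-glutamine 3.29 g; sodium hydroxide 16.72 mL; sodium citrate dihydrate 11.78 g; MOPS 26.04 g; ferric chloride hexahydrate 460.86 mg; thiamine hydrochloride 31.93 mg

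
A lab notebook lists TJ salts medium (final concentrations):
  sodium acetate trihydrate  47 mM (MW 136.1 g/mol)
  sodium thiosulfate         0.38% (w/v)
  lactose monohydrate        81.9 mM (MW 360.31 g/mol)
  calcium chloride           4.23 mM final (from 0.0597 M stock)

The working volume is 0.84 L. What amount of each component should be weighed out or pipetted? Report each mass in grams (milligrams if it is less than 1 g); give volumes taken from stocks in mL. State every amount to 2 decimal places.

sodium acetate trihydrate 5.37 g; sodium thiosulfate 3.19 g; lactose monohydrate 24.79 g; calcium chloride 59.52 mL

Working volume: 0.84 L.
sodium acetate trihydrate: 47 mmol/L × 136.1 g/mol × 0.84 L ÷ 1000 = 5.37 g
sodium thiosulfate: 0.38 g per 100 mL × 840 mL ÷ 100 = 3.19 g
lactose monohydrate: 81.9 mmol/L × 360.31 g/mol × 0.84 L ÷ 1000 = 24.79 g
calcium chloride: C1V1 = C2V2 → 4.23 mM × 840 mL ÷ 59.7 mM = 59.52 mL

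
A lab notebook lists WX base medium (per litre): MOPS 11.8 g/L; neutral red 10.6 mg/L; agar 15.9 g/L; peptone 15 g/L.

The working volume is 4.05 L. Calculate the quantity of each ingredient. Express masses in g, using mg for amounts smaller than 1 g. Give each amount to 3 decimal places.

Working volume: 4.05 L.
MOPS: 11.8 g/L × 4.05 L = 47.790 g
neutral red: 10.6 mg/L × 4.05 L = 42.930 mg
agar: 15.9 g/L × 4.05 L = 64.395 g
peptone: 15 g/L × 4.05 L = 60.750 g

MOPS 47.790 g; neutral red 42.930 mg; agar 64.395 g; peptone 60.750 g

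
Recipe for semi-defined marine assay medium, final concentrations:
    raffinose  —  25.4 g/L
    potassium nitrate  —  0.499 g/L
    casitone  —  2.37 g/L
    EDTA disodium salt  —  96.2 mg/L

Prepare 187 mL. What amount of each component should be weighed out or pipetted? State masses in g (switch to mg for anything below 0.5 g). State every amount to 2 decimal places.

Scale factor relative to 1 L: 0.187.
raffinose: 25.4 g/L × 0.187 L = 4.75 g
potassium nitrate: 0.499 g/L × 0.187 L = 0.093313 g = 93.31 mg
casitone: 2.37 g/L × 0.187 L = 0.44319 g = 443.19 mg
EDTA disodium salt: 96.2 mg/L × 0.187 L = 17.99 mg

raffinose 4.75 g; potassium nitrate 93.31 mg; casitone 443.19 mg; EDTA disodium salt 17.99 mg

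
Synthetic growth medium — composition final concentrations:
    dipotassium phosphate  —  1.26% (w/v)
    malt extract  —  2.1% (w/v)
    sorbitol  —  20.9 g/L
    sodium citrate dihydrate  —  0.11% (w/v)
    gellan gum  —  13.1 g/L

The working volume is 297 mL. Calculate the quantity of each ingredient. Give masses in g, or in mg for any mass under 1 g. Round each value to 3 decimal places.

dipotassium phosphate 3.742 g; malt extract 6.237 g; sorbitol 6.207 g; sodium citrate dihydrate 326.700 mg; gellan gum 3.891 g

Working volume: 297 mL = 0.297 L.
dipotassium phosphate: 1.26 g per 100 mL × 297 mL ÷ 100 = 3.742 g
malt extract: 2.1% w/v = 21 g/L → 21 × 0.297 L = 6.237 g
sorbitol: 20.9 g/L × 0.297 L = 6.207 g
sodium citrate dihydrate: 0.11 g per 100 mL × 297 mL ÷ 100 = 0.3267 g = 326.700 mg
gellan gum: 13.1 g/L × 0.297 L = 3.891 g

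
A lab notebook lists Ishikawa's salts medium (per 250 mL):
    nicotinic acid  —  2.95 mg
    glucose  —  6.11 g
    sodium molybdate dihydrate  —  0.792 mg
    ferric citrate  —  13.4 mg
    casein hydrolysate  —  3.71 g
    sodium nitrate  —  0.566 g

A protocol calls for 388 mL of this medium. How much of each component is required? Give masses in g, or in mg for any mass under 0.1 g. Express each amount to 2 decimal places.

Ratio of target to recipe volume: 388 / 250 = 1.552.
nicotinic acid: 2.95 mg × (388 mL / 250 mL) = 4.58 mg
glucose: 6.11 g × (388 mL / 250 mL) = 9.48 g
sodium molybdate dihydrate: 0.792 mg × (388 mL / 250 mL) = 1.23 mg
ferric citrate: 13.4 mg × (388 mL / 250 mL) = 20.80 mg
casein hydrolysate: 3.71 g × (388 mL / 250 mL) = 5.76 g
sodium nitrate: 0.566 g × (388 mL / 250 mL) = 0.88 g

nicotinic acid 4.58 mg; glucose 9.48 g; sodium molybdate dihydrate 1.23 mg; ferric citrate 20.80 mg; casein hydrolysate 5.76 g; sodium nitrate 0.88 g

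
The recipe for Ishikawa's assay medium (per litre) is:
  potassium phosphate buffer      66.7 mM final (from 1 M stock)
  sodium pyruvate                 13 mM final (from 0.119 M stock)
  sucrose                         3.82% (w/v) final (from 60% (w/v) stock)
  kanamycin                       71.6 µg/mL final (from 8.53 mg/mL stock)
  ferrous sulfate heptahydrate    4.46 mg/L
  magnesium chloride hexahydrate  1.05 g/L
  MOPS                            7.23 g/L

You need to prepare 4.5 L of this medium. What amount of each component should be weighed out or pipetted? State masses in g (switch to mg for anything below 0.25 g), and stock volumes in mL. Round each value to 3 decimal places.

potassium phosphate buffer 300.150 mL; sodium pyruvate 491.597 mL; sucrose 286.500 mL; kanamycin 37.773 mL; ferrous sulfate heptahydrate 20.070 mg; magnesium chloride hexahydrate 4.725 g; MOPS 32.535 g

Working volume: 4.5 L.
potassium phosphate buffer: V = C2·V2/C1 = 66.7 mM × 4500 mL ÷ 1000 mM = 300.150 mL
sodium pyruvate: dilute stock: 13 mM × 4500 mL ÷ 119 mM = 491.597 mL
sucrose: C1V1 = C2V2 → 3.82% ÷ 60% × 4500 mL = 286.500 mL
kanamycin: V = C2·V2/C1 = 71.6 µg/mL × 4500 mL ÷ 8530 µg/mL = 37.773 mL
ferrous sulfate heptahydrate: 4.46 mg/L × 4.5 L = 20.070 mg
magnesium chloride hexahydrate: 1.05 g/L × 4.5 L = 4.725 g
MOPS: 7.23 g/L × 4.5 L = 32.535 g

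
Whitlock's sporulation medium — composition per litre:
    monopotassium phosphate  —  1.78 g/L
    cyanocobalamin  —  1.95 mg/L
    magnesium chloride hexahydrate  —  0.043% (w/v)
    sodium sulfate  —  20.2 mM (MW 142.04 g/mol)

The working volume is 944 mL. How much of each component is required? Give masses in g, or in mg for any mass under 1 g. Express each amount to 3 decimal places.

monopotassium phosphate 1.680 g; cyanocobalamin 1.841 mg; magnesium chloride hexahydrate 405.920 mg; sodium sulfate 2.709 g

Working volume: 944 mL = 0.944 L.
monopotassium phosphate: 1.78 g/L × 0.944 L = 1.680 g
cyanocobalamin: 1.95 mg/L × 0.944 L = 1.841 mg
magnesium chloride hexahydrate: 0.043% w/v = 0.43 g/L → 0.43 × 0.944 L = 0.40592 g = 405.920 mg
sodium sulfate: 20.2 mmol/L × 142.04 g/mol × 0.944 L ÷ 1000 = 2.709 g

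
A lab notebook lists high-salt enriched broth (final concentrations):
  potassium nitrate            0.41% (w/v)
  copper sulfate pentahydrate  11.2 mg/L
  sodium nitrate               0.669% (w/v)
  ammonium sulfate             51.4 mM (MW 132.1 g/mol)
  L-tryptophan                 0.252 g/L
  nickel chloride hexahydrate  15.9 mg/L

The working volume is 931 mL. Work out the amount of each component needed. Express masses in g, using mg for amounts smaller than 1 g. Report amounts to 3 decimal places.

potassium nitrate 3.817 g; copper sulfate pentahydrate 10.427 mg; sodium nitrate 6.228 g; ammonium sulfate 6.321 g; L-tryptophan 234.612 mg; nickel chloride hexahydrate 14.803 mg

Target volume = 931 mL = 0.931 L.
potassium nitrate: 0.41 g per 100 mL × 931 mL ÷ 100 = 3.817 g
copper sulfate pentahydrate: 11.2 mg/L × 0.931 L = 10.427 mg
sodium nitrate: 0.669% w/v = 6.69 g/L → 6.69 × 0.931 L = 6.228 g
ammonium sulfate: 51.4 mmol/L × 132.1 g/mol × 0.931 L ÷ 1000 = 6.321 g
L-tryptophan: 0.252 g/L × 0.931 L = 0.234612 g = 234.612 mg
nickel chloride hexahydrate: 15.9 mg/L × 0.931 L = 14.803 mg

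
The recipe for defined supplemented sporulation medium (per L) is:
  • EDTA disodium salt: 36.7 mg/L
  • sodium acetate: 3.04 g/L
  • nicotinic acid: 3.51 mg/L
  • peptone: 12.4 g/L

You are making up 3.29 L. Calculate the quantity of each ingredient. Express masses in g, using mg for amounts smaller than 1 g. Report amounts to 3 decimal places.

Scale factor relative to 1 L: 3.29.
EDTA disodium salt: 36.7 mg/L × 3.29 L = 120.743 mg
sodium acetate: 3.04 g/L × 3.29 L = 10.002 g
nicotinic acid: 3.51 mg/L × 3.29 L = 11.548 mg
peptone: 12.4 g/L × 3.29 L = 40.796 g

EDTA disodium salt 120.743 mg; sodium acetate 10.002 g; nicotinic acid 11.548 mg; peptone 40.796 g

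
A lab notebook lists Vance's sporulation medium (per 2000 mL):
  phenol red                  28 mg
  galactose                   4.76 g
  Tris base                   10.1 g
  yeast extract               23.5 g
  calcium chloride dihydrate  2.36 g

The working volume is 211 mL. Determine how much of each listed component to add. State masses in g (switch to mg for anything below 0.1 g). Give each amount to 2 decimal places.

phenol red 2.95 mg; galactose 0.50 g; Tris base 1.07 g; yeast extract 2.48 g; calcium chloride dihydrate 0.25 g

Ratio of target to recipe volume: 211 / 2000 = 0.1055.
phenol red: 28 mg × (211 mL / 2000 mL) = 2.95 mg
galactose: 4.76 g × (211 mL / 2000 mL) = 0.50 g
Tris base: 10.1 g × (211 mL / 2000 mL) = 1.07 g
yeast extract: 23.5 g × (211 mL / 2000 mL) = 2.48 g
calcium chloride dihydrate: 2.36 g × (211 mL / 2000 mL) = 0.25 g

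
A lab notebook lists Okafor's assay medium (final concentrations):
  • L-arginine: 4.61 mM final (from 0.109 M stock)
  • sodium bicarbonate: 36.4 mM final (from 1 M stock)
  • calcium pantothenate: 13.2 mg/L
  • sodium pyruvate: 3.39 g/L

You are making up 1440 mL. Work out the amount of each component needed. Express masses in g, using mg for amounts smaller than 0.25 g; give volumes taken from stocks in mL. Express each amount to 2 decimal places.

Target volume = 1440 mL = 1.44 L.
L-arginine: V = C2·V2/C1 = 4.61 mM × 1440 mL ÷ 109 mM = 60.90 mL
sodium bicarbonate: dilute stock: 36.4 mM × 1440 mL ÷ 1000 mM = 52.42 mL
calcium pantothenate: 13.2 mg/L × 1.44 L = 19.01 mg
sodium pyruvate: 3.39 g/L × 1.44 L = 4.88 g

L-arginine 60.90 mL; sodium bicarbonate 52.42 mL; calcium pantothenate 19.01 mg; sodium pyruvate 4.88 g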